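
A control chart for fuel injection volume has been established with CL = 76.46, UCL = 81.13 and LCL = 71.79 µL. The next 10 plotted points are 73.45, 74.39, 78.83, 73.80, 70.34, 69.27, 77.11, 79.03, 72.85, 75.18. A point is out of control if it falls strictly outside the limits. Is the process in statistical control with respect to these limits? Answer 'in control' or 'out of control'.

Compare each point to [71.79, 81.13]: sample 5 = 70.34 < LCL; sample 6 = 69.27 < LCL.

out of control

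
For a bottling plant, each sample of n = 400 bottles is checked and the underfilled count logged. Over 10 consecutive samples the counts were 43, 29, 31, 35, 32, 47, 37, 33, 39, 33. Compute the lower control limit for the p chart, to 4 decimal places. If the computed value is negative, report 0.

0.0469

p̄ = Σdᵢ / (k·n) = 359 / (10 × 400) = 0.08975
LCL = p̄ − 3·√(p̄(1−p̄)/n) = 0.08975 − 3 × 0.01429 = 0.04688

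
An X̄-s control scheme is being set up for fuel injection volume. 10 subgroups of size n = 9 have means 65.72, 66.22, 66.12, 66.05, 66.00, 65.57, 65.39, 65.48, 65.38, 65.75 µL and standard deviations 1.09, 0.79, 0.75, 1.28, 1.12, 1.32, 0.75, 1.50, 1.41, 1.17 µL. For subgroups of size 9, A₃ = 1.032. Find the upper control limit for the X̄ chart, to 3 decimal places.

66.922

X̄̄ = (65.72 + 66.22 + 66.12 + 66.05 + 66.00 + 65.57 + 65.39 + 65.48 + 65.38 + 65.75) / 10 = 65.7680
s̄ = (1.09 + 0.79 + 0.75 + 1.28 + 1.12 + 1.32 + 0.75 + 1.50 + 1.41 + 1.17) / 10 = 1.1180
UCL = X̄̄ + A₃·s̄ = 65.7680 + 1.032 × 1.1180 = 66.9218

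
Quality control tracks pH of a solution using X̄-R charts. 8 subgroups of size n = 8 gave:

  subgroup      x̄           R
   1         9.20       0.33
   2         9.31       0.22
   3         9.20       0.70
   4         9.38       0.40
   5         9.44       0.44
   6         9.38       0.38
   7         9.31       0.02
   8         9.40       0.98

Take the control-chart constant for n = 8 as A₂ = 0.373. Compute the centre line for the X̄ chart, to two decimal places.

9.33

X̄̄ = (9.20 + 9.31 + 9.20 + 9.38 + 9.44 + 9.38 + 9.31 + 9.40) / 8 = 74.6200 / 8 = 9.3275
CL = X̄̄ = 9.3275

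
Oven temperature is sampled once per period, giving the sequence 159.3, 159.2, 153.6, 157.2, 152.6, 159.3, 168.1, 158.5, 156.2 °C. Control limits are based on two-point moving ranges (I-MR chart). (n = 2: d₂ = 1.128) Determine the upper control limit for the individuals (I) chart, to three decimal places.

X̄ = (159.3 + 159.2 + 153.6 + 157.2 + 152.6 + 159.3 + 168.1 + 158.5 + 156.2) / 9 = 158.2222
Moving ranges: 0.1, 5.6, 3.6, 4.6, 6.7, 8.8, 9.6, 2.3; M̄R̄ = 41.3000 / 8 = 5.1625
UCL = X̄ + 3·M̄R̄/d₂ = 158.2222 + 3 × 5.1625 / 1.128 = 171.9523

171.952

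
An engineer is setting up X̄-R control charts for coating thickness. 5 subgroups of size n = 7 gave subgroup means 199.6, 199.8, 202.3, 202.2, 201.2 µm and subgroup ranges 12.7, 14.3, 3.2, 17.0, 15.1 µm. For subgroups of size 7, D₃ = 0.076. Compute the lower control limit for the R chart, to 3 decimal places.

0.947

R̄ = (12.7 + 14.3 + 3.2 + 17.0 + 15.1) / 5 = 62.3000 / 5 = 12.4600
LCL_R = D₃·R̄ = 0.076 × 12.4600 = 0.9470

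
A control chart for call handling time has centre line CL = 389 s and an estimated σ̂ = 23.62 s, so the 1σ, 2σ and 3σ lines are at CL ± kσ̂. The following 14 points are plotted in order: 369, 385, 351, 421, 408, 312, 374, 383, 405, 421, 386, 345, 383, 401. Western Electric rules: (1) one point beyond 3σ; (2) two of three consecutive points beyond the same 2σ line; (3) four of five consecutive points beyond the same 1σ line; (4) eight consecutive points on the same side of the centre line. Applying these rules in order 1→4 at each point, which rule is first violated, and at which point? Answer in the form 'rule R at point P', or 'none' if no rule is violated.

rule 1 at point 6

Zone of each point (C = within 1σ̂, B = 1σ̂–2σ̂, A = 2σ̂–3σ̂, * = beyond 3σ̂; sign = side of CL): 1:-C, 2:-C, 3:-B, 4:+B, 5:+C, 6:-*, 7:-C, 8:-C, 9:+C, 10:+B, 11:-C, 12:-B, 13:-C, 14:+C
Rule 1 (one point beyond the 3σ limits) is satisfied at point 6.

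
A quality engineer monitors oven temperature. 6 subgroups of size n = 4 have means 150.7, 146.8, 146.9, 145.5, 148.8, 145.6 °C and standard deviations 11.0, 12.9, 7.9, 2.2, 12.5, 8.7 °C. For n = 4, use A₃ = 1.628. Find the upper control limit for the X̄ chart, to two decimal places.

X̄̄ = (150.7 + 146.8 + 146.9 + 145.5 + 148.8 + 145.6) / 6 = 147.3833
s̄ = (11.0 + 12.9 + 7.9 + 2.2 + 12.5 + 8.7) / 6 = 9.2000
UCL = X̄̄ + A₃·s̄ = 147.3833 + 1.628 × 9.2000 = 162.3609

162.36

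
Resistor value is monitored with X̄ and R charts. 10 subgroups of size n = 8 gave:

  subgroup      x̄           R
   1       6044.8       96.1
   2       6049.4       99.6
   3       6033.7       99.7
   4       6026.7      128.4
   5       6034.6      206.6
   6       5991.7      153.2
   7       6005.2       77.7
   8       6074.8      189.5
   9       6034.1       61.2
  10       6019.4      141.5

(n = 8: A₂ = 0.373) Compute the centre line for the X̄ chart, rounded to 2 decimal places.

X̄̄ = (6044.8 + 6049.4 + 6033.7 + 6026.7 + 6034.6 + 5991.7 + 6005.2 + 6074.8 + 6034.1 + 6019.4) / 10 = 60314.4000 / 10 = 6031.4400
CL = X̄̄ = 6031.4400

6031.44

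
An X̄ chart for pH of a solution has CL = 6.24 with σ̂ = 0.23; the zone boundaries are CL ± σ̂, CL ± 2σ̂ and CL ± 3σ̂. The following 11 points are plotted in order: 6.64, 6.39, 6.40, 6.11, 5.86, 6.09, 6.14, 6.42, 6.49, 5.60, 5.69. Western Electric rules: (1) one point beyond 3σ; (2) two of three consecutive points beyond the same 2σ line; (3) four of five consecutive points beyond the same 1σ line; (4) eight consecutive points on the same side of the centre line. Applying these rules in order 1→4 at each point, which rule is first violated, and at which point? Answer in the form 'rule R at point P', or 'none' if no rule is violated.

rule 2 at point 11

Zone of each point (C = within 1σ̂, B = 1σ̂–2σ̂, A = 2σ̂–3σ̂, * = beyond 3σ̂; sign = side of CL): 1:+B, 2:+C, 3:+C, 4:-C, 5:-B, 6:-C, 7:-C, 8:+C, 9:+B, 10:-A, 11:-A
Rule 2 (two of three consecutive points beyond the same 2σ limit) is satisfied at point 11.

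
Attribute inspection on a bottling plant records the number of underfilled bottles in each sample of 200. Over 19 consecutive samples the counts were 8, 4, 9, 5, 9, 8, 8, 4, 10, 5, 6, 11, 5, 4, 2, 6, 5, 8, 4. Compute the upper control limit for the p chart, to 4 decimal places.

p̄ = Σdᵢ / (k·n) = 121 / (19 × 200) = 0.03184
UCL = p̄ + 3·√(p̄(1−p̄)/n) = 0.03184 + 3 × √(0.03184×0.96816/200) = 0.03184 + 3 × 0.01242 = 0.06909

0.0691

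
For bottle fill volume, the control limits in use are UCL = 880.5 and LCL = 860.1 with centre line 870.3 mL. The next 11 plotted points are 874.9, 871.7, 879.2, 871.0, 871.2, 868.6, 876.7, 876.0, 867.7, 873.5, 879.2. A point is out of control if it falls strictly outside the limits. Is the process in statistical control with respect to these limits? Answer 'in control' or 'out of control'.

All 11 points lie within [860.1, 880.5].

in control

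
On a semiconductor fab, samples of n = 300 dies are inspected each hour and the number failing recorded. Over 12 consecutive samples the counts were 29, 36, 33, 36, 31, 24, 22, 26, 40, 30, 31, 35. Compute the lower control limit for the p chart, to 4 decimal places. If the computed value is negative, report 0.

p̄ = Σdᵢ / (k·n) = 373 / (12 × 300) = 0.10361
LCL = p̄ − 3·√(p̄(1−p̄)/n) = 0.10361 − 3 × 0.01760 = 0.05083

0.0508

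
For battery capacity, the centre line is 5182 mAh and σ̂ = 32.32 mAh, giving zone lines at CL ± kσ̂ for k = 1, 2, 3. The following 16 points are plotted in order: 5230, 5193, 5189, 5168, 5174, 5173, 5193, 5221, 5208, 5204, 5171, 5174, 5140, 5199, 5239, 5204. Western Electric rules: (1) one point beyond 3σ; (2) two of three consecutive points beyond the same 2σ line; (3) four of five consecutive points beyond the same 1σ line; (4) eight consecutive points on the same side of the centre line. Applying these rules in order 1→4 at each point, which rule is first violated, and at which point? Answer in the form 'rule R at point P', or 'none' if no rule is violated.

Zone of each point (C = within 1σ̂, B = 1σ̂–2σ̂, A = 2σ̂–3σ̂, * = beyond 3σ̂; sign = side of CL): 1:+B, 2:+C, 3:+C, 4:-C, 5:-C, 6:-C, 7:+C, 8:+B, 9:+C, 10:+C, 11:-C, 12:-C, 13:-B, 14:+C, 15:+B, 16:+C
No rule fires across all 16 points.

none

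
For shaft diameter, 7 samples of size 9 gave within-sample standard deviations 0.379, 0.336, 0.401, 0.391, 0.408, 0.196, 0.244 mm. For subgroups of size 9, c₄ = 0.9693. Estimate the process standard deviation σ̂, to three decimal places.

0.347

s̄ = (0.379 + 0.336 + 0.401 + 0.391 + 0.408 + 0.196 + 0.244) / 7 = 0.3364
σ̂ = s̄ / c₄ = 0.3364 / 0.9693 = 0.3471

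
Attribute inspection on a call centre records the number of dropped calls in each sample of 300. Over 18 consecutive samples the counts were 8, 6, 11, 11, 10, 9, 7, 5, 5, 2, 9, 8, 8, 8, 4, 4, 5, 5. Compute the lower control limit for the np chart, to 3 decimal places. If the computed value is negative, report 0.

p̄ = Σdᵢ / (k·n) = 125 / (18 × 300) = 0.02315
LCL = np̄ − 3·√(np̄(1−p̄)) = 6.9444 − 3 × 2.6046 = -0.8692 → 0 (negative, so LCL = 0)

0.000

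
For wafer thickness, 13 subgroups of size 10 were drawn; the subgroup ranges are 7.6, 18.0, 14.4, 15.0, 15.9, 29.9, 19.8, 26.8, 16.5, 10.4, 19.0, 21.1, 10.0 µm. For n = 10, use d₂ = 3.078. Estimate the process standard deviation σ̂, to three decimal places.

R̄ = (7.6 + 18.0 + 14.4 + 15.0 + 15.9 + 29.9 + 19.8 + 26.8 + 16.5 + 10.4 + 19.0 + 21.1 + 10.0) / 13 = 17.2615
σ̂ = R̄ / d₂ = 17.2615 / 3.078 = 5.6080

5.608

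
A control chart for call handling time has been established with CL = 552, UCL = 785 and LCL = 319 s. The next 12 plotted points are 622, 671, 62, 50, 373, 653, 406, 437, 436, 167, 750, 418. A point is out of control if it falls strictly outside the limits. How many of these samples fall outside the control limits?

3

Compare each point to [319, 785]: sample 3 = 62 < LCL; sample 4 = 50 < LCL; sample 10 = 167 < LCL.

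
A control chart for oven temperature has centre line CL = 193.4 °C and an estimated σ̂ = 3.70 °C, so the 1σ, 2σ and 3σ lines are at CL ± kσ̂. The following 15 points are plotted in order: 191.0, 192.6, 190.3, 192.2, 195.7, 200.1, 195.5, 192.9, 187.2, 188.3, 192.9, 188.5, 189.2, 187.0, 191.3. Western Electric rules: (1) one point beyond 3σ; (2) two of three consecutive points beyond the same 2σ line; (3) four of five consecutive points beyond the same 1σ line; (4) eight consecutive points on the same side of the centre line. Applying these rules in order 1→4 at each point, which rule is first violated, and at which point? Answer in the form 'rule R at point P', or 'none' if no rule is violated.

rule 3 at point 13

Zone of each point (C = within 1σ̂, B = 1σ̂–2σ̂, A = 2σ̂–3σ̂, * = beyond 3σ̂; sign = side of CL): 1:-C, 2:-C, 3:-C, 4:-C, 5:+C, 6:+B, 7:+C, 8:-C, 9:-B, 10:-B, 11:-C, 12:-B, 13:-B, 14:-B, 15:-C
Rule 3 (four of five consecutive points beyond the same 1σ limit) is satisfied at point 13.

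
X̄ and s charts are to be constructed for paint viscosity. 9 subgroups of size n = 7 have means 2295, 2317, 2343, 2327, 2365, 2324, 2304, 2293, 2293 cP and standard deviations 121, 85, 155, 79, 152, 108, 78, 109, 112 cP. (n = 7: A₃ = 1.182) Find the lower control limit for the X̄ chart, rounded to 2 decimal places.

X̄̄ = (2295 + 2317 + 2343 + 2327 + 2365 + 2324 + 2304 + 2293 + 2293) / 9 = 2317.8889
s̄ = (121 + 85 + 155 + 79 + 152 + 108 + 78 + 109 + 112) / 9 = 111.0000
LCL = X̄̄ − A₃·s̄ = 2317.8889 − 1.182 × 111.0000 = 2186.6869

2186.69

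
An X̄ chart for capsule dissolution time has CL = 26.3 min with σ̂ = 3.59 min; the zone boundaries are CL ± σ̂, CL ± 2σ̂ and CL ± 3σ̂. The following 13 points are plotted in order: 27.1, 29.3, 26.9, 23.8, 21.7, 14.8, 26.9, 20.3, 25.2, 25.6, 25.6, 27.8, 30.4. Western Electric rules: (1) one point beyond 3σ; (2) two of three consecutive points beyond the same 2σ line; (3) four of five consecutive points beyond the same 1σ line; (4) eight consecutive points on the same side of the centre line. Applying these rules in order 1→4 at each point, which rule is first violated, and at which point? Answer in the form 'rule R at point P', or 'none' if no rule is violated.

rule 1 at point 6

Zone of each point (C = within 1σ̂, B = 1σ̂–2σ̂, A = 2σ̂–3σ̂, * = beyond 3σ̂; sign = side of CL): 1:+C, 2:+C, 3:+C, 4:-C, 5:-B, 6:-*, 7:+C, 8:-B, 9:-C, 10:-C, 11:-C, 12:+C, 13:+B
Rule 1 (one point beyond the 3σ limits) is satisfied at point 6.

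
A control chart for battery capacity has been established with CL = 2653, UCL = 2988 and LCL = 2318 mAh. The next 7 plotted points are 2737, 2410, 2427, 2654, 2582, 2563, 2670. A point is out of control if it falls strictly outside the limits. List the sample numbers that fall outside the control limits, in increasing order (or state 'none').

none

All 7 points lie within [2318, 2988].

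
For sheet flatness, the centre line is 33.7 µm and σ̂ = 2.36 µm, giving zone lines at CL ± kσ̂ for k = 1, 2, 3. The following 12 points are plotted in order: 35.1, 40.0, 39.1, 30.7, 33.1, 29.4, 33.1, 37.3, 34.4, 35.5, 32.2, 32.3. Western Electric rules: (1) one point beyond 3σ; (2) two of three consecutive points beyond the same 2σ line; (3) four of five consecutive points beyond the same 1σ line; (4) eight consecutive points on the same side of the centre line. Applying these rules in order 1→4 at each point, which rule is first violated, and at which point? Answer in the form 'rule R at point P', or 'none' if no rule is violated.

rule 2 at point 3

Zone of each point (C = within 1σ̂, B = 1σ̂–2σ̂, A = 2σ̂–3σ̂, * = beyond 3σ̂; sign = side of CL): 1:+C, 2:+A, 3:+A, 4:-B, 5:-C, 6:-B, 7:-C, 8:+B, 9:+C, 10:+C, 11:-C, 12:-C
Rule 2 (two of three consecutive points beyond the same 2σ limit) is satisfied at point 3.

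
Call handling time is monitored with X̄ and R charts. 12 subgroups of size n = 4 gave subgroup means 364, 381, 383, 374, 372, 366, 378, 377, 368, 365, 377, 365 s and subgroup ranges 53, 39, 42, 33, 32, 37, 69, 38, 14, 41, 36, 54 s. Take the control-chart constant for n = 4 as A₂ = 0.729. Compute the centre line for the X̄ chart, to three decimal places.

372.500

X̄̄ = (364 + 381 + 383 + 374 + 372 + 366 + 378 + 377 + 368 + 365 + 377 + 365) / 12 = 4470.0000 / 12 = 372.5000
CL = X̄̄ = 372.5000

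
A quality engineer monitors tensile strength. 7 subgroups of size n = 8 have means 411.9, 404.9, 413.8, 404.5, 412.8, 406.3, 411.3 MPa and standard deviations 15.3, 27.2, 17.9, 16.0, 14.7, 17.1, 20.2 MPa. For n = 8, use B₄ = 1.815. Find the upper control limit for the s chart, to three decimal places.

33.292

s̄ = (15.3 + 27.2 + 17.9 + 16.0 + 14.7 + 17.1 + 20.2) / 7 = 18.3429
UCL_s = B₄·s̄ = 1.815 × 18.3429 = 33.2923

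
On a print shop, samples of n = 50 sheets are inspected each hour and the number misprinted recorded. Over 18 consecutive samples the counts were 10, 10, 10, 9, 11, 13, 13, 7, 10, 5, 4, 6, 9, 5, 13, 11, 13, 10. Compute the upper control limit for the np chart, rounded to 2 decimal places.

17.67

p̄ = Σdᵢ / (k·n) = 169 / (18 × 50) = 0.18778
UCL = np̄ + 3·√(np̄(1−p̄)) = 9.3889 + 3 × √(9.3889×0.81222) = 9.3889 + 3 × 2.7615 = 17.6734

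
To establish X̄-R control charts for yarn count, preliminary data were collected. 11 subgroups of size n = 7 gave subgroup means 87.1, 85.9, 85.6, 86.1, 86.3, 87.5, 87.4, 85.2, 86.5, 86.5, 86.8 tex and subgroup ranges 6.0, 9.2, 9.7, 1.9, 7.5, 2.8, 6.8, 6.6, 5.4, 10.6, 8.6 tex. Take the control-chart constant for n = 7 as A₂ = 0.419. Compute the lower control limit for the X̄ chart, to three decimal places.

83.585

X̄̄ = (87.1 + 85.9 + 85.6 + 86.1 + 86.3 + 87.5 + 87.4 + 85.2 + 86.5 + 86.5 + 86.8) / 11 = 950.9000 / 11 = 86.4455
R̄ = (6.0 + 9.2 + 9.7 + 1.9 + 7.5 + 2.8 + 6.8 + 6.6 + 5.4 + 10.6 + 8.6) / 11 = 75.1000 / 11 = 6.8273
LCL = X̄̄ − A₂·R̄ = 86.4455 − 0.419 × 6.8273 = 83.5848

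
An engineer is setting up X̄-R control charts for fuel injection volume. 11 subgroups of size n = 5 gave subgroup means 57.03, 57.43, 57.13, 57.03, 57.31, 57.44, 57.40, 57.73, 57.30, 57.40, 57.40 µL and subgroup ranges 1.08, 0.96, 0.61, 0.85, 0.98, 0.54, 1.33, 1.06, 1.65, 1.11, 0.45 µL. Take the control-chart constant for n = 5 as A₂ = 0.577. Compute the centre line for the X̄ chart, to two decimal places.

57.33

X̄̄ = (57.03 + 57.43 + 57.13 + 57.03 + 57.31 + 57.44 + 57.40 + 57.73 + 57.30 + 57.40 + 57.40) / 11 = 630.6000 / 11 = 57.3273
CL = X̄̄ = 57.3273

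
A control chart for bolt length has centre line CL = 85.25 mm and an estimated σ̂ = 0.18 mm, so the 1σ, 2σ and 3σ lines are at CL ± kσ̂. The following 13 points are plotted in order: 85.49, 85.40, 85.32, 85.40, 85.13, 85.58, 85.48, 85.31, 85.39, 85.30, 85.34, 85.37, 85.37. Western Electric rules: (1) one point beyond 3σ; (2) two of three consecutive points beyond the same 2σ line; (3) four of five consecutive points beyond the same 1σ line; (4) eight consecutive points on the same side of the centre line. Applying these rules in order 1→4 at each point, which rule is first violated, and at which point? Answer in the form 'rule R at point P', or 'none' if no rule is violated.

rule 4 at point 13

Zone of each point (C = within 1σ̂, B = 1σ̂–2σ̂, A = 2σ̂–3σ̂, * = beyond 3σ̂; sign = side of CL): 1:+B, 2:+C, 3:+C, 4:+C, 5:-C, 6:+B, 7:+B, 8:+C, 9:+C, 10:+C, 11:+C, 12:+C, 13:+C
Rule 4 (eight consecutive points on the same side of the centre line) is satisfied at point 13.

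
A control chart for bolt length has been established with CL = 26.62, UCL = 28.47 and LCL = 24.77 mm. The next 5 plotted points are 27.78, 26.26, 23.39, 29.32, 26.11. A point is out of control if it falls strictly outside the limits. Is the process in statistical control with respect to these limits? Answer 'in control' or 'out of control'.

Compare each point to [24.77, 28.47]: sample 3 = 23.39 < LCL; sample 4 = 29.32 > UCL.

out of control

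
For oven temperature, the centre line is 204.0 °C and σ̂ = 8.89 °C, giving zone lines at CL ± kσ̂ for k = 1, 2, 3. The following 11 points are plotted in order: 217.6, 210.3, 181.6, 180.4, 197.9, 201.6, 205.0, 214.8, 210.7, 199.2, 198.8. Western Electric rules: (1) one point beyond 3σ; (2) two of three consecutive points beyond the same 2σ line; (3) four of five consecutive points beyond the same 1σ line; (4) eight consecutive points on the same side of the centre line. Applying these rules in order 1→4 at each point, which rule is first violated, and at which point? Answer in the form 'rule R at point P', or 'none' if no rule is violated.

Zone of each point (C = within 1σ̂, B = 1σ̂–2σ̂, A = 2σ̂–3σ̂, * = beyond 3σ̂; sign = side of CL): 1:+B, 2:+C, 3:-A, 4:-A, 5:-C, 6:-C, 7:+C, 8:+B, 9:+C, 10:-C, 11:-C
Rule 2 (two of three consecutive points beyond the same 2σ limit) is satisfied at point 4.

rule 2 at point 4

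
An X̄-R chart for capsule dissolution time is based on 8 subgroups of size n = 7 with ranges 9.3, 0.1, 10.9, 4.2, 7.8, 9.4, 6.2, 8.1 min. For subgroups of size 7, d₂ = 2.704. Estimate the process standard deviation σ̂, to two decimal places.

2.59

R̄ = (9.3 + 0.1 + 10.9 + 4.2 + 7.8 + 9.4 + 6.2 + 8.1) / 8 = 7.0000
σ̂ = R̄ / d₂ = 7.0000 / 2.704 = 2.5888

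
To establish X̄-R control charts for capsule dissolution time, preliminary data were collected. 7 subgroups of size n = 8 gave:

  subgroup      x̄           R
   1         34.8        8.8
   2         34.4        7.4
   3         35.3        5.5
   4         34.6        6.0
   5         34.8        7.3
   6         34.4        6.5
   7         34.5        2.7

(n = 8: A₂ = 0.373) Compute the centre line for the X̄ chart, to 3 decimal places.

X̄̄ = (34.8 + 34.4 + 35.3 + 34.6 + 34.8 + 34.4 + 34.5) / 7 = 242.8000 / 7 = 34.6857
CL = X̄̄ = 34.6857

34.686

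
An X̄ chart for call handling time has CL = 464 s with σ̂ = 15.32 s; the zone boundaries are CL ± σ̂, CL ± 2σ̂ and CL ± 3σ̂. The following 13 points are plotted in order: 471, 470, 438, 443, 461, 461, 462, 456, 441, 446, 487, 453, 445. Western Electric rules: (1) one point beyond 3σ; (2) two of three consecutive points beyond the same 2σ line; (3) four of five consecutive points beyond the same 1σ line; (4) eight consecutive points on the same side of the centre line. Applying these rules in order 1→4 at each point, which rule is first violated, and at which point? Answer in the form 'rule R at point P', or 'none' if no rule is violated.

Zone of each point (C = within 1σ̂, B = 1σ̂–2σ̂, A = 2σ̂–3σ̂, * = beyond 3σ̂; sign = side of CL): 1:+C, 2:+C, 3:-B, 4:-B, 5:-C, 6:-C, 7:-C, 8:-C, 9:-B, 10:-B, 11:+B, 12:-C, 13:-B
Rule 4 (eight consecutive points on the same side of the centre line) is satisfied at point 10.

rule 4 at point 10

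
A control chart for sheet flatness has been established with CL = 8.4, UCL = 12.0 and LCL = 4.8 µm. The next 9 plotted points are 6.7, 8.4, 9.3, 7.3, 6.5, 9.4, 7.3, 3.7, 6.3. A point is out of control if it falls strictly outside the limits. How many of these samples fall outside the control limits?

1

Compare each point to [4.8, 12.0]: sample 8 = 3.7 < LCL.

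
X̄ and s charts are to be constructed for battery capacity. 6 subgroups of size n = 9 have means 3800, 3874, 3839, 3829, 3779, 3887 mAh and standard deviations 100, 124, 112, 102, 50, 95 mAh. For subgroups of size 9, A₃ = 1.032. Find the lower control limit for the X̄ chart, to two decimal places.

3734.39

X̄̄ = (3800 + 3874 + 3839 + 3829 + 3779 + 3887) / 6 = 3834.6667
s̄ = (100 + 124 + 112 + 102 + 50 + 95) / 6 = 97.1667
LCL = X̄̄ − A₃·s̄ = 3834.6667 − 1.032 × 97.1667 = 3734.3907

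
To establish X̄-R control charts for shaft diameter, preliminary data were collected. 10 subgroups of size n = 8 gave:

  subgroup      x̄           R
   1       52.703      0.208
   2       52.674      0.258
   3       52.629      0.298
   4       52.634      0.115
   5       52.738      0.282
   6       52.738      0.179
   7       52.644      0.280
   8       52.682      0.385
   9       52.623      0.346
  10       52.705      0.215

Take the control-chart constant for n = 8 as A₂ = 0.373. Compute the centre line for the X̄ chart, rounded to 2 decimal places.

X̄̄ = (52.703 + 52.674 + 52.629 + 52.634 + 52.738 + 52.738 + 52.644 + 52.682 + 52.623 + 52.705) / 10 = 526.7700 / 10 = 52.6770
CL = X̄̄ = 52.6770

52.68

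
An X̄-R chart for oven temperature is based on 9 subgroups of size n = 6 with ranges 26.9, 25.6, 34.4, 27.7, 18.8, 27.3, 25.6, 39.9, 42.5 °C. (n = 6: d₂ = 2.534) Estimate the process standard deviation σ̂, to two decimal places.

11.78

R̄ = (26.9 + 25.6 + 34.4 + 27.7 + 18.8 + 27.3 + 25.6 + 39.9 + 42.5) / 9 = 29.8556
σ̂ = R̄ / d₂ = 29.8556 / 2.534 = 11.7820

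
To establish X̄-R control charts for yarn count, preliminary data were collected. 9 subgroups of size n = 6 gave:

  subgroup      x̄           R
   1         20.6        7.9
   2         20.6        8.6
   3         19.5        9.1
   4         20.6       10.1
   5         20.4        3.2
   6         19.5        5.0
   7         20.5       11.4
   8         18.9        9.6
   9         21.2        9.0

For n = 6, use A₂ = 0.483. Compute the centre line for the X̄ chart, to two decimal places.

20.20

X̄̄ = (20.6 + 20.6 + 19.5 + 20.6 + 20.4 + 19.5 + 20.5 + 18.9 + 21.2) / 9 = 181.8000 / 9 = 20.2000
CL = X̄̄ = 20.2000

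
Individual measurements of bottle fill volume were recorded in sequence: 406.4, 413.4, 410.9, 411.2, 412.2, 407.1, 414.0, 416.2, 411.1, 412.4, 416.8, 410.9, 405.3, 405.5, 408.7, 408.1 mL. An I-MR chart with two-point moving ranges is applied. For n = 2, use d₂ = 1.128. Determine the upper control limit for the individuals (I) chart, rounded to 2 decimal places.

X̄ = (406.4 + 413.4 + 410.9 + 411.2 + 412.2 + 407.1 + 414.0 + 416.2 + 411.1 + 412.4 + 416.8 + 410.9 + 405.3 + 405.5 + 408.7 + 408.1) / 16 = 410.6375
Moving ranges: 7.0, 2.5, 0.3, 1.0, 5.1, 6.9, 2.2, 5.1, 1.3, 4.4, 5.9, 5.6, 0.2, 3.2, 0.6; M̄R̄ = 51.3000 / 15 = 3.4200
UCL = X̄ + 3·M̄R̄/d₂ = 410.6375 + 3 × 3.4200 / 1.128 = 419.7332

419.73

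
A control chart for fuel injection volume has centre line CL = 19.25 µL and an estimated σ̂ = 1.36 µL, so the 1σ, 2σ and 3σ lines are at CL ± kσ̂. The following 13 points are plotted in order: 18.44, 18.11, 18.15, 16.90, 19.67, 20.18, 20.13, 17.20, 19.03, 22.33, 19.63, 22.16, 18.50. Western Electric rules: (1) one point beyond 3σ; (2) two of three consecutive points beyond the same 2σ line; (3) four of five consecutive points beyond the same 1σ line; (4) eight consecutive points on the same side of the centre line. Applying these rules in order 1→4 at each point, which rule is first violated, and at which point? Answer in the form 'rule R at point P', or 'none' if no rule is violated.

rule 2 at point 12

Zone of each point (C = within 1σ̂, B = 1σ̂–2σ̂, A = 2σ̂–3σ̂, * = beyond 3σ̂; sign = side of CL): 1:-C, 2:-C, 3:-C, 4:-B, 5:+C, 6:+C, 7:+C, 8:-B, 9:-C, 10:+A, 11:+C, 12:+A, 13:-C
Rule 2 (two of three consecutive points beyond the same 2σ limit) is satisfied at point 12.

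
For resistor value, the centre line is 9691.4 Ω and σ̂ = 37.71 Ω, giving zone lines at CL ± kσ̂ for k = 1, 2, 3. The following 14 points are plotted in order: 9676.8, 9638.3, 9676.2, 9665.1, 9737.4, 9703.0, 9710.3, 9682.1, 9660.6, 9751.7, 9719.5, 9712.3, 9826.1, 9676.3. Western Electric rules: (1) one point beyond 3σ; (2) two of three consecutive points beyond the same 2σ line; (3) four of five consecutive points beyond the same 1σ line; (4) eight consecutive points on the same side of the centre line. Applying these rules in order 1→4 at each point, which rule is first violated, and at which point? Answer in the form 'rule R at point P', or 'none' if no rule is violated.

Zone of each point (C = within 1σ̂, B = 1σ̂–2σ̂, A = 2σ̂–3σ̂, * = beyond 3σ̂; sign = side of CL): 1:-C, 2:-B, 3:-C, 4:-C, 5:+B, 6:+C, 7:+C, 8:-C, 9:-C, 10:+B, 11:+C, 12:+C, 13:+*, 14:-C
Rule 1 (one point beyond the 3σ limits) is satisfied at point 13.

rule 1 at point 13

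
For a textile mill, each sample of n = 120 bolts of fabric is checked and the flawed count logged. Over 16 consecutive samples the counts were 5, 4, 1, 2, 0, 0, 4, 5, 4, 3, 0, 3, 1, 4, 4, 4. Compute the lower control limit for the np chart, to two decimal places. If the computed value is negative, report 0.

0.00

p̄ = Σdᵢ / (k·n) = 44 / (16 × 120) = 0.02292
LCL = np̄ − 3·√(np̄(1−p̄)) = 2.7500 − 3 × 1.6392 = -2.1676 → 0 (negative, so LCL = 0)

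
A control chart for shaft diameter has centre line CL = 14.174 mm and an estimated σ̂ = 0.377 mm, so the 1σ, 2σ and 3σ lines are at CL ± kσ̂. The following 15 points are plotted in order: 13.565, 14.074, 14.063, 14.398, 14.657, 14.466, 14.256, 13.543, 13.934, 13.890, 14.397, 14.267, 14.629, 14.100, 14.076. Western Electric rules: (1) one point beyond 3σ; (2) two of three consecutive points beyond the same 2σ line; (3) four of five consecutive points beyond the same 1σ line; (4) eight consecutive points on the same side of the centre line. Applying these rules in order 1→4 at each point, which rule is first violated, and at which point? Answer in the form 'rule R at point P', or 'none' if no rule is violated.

none

Zone of each point (C = within 1σ̂, B = 1σ̂–2σ̂, A = 2σ̂–3σ̂, * = beyond 3σ̂; sign = side of CL): 1:-B, 2:-C, 3:-C, 4:+C, 5:+B, 6:+C, 7:+C, 8:-B, 9:-C, 10:-C, 11:+C, 12:+C, 13:+B, 14:-C, 15:-C
No rule fires across all 15 points.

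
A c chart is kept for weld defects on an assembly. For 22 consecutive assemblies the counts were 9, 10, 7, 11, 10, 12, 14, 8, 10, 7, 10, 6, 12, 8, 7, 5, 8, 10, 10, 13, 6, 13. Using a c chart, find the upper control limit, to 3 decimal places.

18.544

c̄ = (9 + 10 + 7 + 11 + 10 + 12 + 14 + 8 + 10 + 7 + 10 + 6 + 12 + 8 + 7 + 5 + 8 + 10 + 10 + 13 + 6 + 13) / 22 = 206 / 22 = 9.3636
UCL = c̄ + 3√c̄ = 9.3636 + 3 × √9.3636 = 9.3636 + 3 × 3.0600 = 18.5437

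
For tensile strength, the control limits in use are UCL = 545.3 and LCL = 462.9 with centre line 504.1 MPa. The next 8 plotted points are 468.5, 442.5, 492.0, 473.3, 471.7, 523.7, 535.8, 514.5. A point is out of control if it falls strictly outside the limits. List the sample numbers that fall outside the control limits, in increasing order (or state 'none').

2

Compare each point to [462.9, 545.3]: sample 2 = 442.5 < LCL.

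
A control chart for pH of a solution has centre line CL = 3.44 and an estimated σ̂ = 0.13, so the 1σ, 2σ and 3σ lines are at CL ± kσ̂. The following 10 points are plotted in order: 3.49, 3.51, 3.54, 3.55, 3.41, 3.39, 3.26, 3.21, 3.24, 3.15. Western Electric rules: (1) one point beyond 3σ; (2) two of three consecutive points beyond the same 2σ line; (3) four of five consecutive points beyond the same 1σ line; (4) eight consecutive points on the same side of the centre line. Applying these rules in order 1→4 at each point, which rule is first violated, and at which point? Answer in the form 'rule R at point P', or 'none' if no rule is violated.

rule 3 at point 10

Zone of each point (C = within 1σ̂, B = 1σ̂–2σ̂, A = 2σ̂–3σ̂, * = beyond 3σ̂; sign = side of CL): 1:+C, 2:+C, 3:+C, 4:+C, 5:-C, 6:-C, 7:-B, 8:-B, 9:-B, 10:-A
Rule 3 (four of five consecutive points beyond the same 1σ limit) is satisfied at point 10.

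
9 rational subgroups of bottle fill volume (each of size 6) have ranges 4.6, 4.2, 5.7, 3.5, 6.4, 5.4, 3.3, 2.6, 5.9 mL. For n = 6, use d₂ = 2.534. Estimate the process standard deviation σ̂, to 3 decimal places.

R̄ = (4.6 + 4.2 + 5.7 + 3.5 + 6.4 + 5.4 + 3.3 + 2.6 + 5.9) / 9 = 4.6222
σ̂ = R̄ / d₂ = 4.6222 / 2.534 = 1.8241

1.824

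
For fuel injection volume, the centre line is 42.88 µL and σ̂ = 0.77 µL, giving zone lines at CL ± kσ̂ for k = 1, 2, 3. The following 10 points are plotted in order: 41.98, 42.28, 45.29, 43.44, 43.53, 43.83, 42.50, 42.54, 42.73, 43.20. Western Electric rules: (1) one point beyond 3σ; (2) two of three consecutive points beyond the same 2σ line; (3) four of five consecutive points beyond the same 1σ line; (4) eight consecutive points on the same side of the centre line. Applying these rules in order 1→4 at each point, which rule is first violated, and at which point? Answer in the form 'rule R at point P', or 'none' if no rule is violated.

Zone of each point (C = within 1σ̂, B = 1σ̂–2σ̂, A = 2σ̂–3σ̂, * = beyond 3σ̂; sign = side of CL): 1:-B, 2:-C, 3:+*, 4:+C, 5:+C, 6:+B, 7:-C, 8:-C, 9:-C, 10:+C
Rule 1 (one point beyond the 3σ limits) is satisfied at point 3.

rule 1 at point 3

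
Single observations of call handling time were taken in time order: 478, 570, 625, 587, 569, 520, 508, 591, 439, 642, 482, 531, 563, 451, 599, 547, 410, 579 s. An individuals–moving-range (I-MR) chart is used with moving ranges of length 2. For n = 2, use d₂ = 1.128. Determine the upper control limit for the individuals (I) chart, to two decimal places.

X̄ = (478 + 570 + 625 + 587 + 569 + 520 + 508 + 591 + 439 + 642 + 482 + 531 + 563 + 451 + 599 + 547 + 410 + 579) / 18 = 538.3889
Moving ranges: 92, 55, 38, 18, 49, 12, 83, 152, 203, 160, 49, 32, 112, 148, 52, 137, 169; M̄R̄ = 1561.0000 / 17 = 91.8235
UCL = X̄ + 3·M̄R̄/d₂ = 538.3889 + 3 × 91.8235 / 1.128 = 782.6004

782.60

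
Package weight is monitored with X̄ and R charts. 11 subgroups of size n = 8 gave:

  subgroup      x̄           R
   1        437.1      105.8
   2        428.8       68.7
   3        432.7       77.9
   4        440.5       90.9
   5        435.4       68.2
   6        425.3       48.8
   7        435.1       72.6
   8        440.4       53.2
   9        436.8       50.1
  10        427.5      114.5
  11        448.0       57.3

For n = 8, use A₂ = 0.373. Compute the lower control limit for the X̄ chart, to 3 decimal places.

407.838

X̄̄ = (437.1 + 428.8 + 432.7 + 440.5 + 435.4 + 425.3 + 435.1 + 440.4 + 436.8 + 427.5 + 448.0) / 11 = 4787.6000 / 11 = 435.2364
R̄ = (105.8 + 68.7 + 77.9 + 90.9 + 68.2 + 48.8 + 72.6 + 53.2 + 50.1 + 114.5 + 57.3) / 11 = 808.0000 / 11 = 73.4545
LCL = X̄̄ − A₂·R̄ = 435.2364 − 0.373 × 73.4545 = 407.8378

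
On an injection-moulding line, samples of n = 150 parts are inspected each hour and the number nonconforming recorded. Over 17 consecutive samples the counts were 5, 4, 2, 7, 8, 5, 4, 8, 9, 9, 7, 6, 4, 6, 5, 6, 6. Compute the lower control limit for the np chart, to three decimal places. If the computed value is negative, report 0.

0.000

p̄ = Σdᵢ / (k·n) = 101 / (17 × 150) = 0.03961
LCL = np̄ − 3·√(np̄(1−p̄)) = 5.9412 − 3 × 2.3887 = -1.2249 → 0 (negative, so LCL = 0)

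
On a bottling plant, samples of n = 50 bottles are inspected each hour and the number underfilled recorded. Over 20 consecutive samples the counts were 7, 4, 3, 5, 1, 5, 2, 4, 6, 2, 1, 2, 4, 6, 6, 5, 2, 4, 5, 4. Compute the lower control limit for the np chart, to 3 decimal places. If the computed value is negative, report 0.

p̄ = Σdᵢ / (k·n) = 78 / (20 × 50) = 0.07800
LCL = np̄ − 3·√(np̄(1−p̄)) = 3.9000 − 3 × 1.8963 = -1.7888 → 0 (negative, so LCL = 0)

0.000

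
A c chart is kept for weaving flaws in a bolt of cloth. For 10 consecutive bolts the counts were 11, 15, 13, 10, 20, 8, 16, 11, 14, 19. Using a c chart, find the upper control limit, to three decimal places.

c̄ = (11 + 15 + 13 + 10 + 20 + 8 + 16 + 11 + 14 + 19) / 10 = 137 / 10 = 13.7000
UCL = c̄ + 3√c̄ = 13.7000 + 3 × √13.7000 = 13.7000 + 3 × 3.7014 = 24.8041

24.804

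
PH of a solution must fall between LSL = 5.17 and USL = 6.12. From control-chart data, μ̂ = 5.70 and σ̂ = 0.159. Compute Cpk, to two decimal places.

Cpu = (USL − μ̂) / (3σ̂) = (6.12 − 5.70) / (3 × 0.159) = 0.8805; Cpl = (μ̂ − LSL) / (3σ̂) = (5.70 − 5.17) / (3 × 0.159) = 1.1111; Cpk = min(Cpu, Cpl) = 0.8805

0.88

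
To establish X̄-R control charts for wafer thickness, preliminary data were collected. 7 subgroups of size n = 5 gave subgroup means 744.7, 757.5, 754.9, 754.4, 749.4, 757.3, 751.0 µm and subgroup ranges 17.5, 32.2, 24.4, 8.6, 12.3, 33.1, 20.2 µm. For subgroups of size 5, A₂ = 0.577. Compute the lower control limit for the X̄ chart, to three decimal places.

740.519

X̄̄ = (744.7 + 757.5 + 754.9 + 754.4 + 749.4 + 757.3 + 751.0) / 7 = 5269.2000 / 7 = 752.7429
R̄ = (17.5 + 32.2 + 24.4 + 8.6 + 12.3 + 33.1 + 20.2) / 7 = 148.3000 / 7 = 21.1857
LCL = X̄̄ − A₂·R̄ = 752.7429 − 0.577 × 21.1857 = 740.5187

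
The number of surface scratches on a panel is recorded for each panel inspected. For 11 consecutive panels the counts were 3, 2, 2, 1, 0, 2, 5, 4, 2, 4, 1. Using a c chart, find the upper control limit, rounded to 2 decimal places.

c̄ = (3 + 2 + 2 + 1 + 0 + 2 + 5 + 4 + 2 + 4 + 1) / 11 = 26 / 11 = 2.3636
UCL = c̄ + 3√c̄ = 2.3636 + 3 × √2.3636 = 2.3636 + 3 × 1.5374 = 6.9759

6.98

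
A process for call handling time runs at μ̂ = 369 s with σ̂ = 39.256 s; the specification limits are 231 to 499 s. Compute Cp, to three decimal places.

1.138

Cp = (USL − LSL) / (6σ̂) = (499 − 231) / (6 × 39.256) = 268.0000 / 235.5360 = 1.1378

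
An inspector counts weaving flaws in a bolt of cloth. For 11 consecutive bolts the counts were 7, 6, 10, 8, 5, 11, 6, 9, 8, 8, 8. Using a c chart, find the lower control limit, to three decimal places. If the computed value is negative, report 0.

c̄ = (7 + 6 + 10 + 8 + 5 + 11 + 6 + 9 + 8 + 8 + 8) / 11 = 86 / 11 = 7.8182
LCL = c̄ − 3√c̄ = 7.8182 − 3 × 2.7961 = -0.5701 → 0 (cannot be negative)

0.000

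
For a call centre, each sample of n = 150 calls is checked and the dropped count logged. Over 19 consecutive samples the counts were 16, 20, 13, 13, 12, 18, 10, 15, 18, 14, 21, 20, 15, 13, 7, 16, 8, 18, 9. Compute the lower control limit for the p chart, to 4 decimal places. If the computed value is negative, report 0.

0.0244

p̄ = Σdᵢ / (k·n) = 276 / (19 × 150) = 0.09684
LCL = p̄ − 3·√(p̄(1−p̄)/n) = 0.09684 − 3 × 0.02415 = 0.02440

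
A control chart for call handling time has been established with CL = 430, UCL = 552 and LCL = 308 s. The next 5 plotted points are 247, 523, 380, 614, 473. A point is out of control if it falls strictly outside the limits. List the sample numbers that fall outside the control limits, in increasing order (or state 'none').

1, 4

Compare each point to [308, 552]: sample 1 = 247 < LCL; sample 4 = 614 > UCL.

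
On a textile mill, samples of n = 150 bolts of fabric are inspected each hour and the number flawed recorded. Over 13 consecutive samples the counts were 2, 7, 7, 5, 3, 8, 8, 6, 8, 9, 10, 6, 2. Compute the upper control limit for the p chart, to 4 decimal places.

p̄ = Σdᵢ / (k·n) = 81 / (13 × 150) = 0.04154
UCL = p̄ + 3·√(p̄(1−p̄)/n) = 0.04154 + 3 × √(0.04154×0.95846/150) = 0.04154 + 3 × 0.01629 = 0.09041

0.0904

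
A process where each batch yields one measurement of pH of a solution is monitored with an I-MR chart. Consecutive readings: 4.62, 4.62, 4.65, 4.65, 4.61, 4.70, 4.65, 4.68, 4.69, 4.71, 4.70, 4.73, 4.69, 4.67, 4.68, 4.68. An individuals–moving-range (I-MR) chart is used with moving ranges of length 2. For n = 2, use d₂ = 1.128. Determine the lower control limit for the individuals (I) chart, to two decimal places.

X̄ = (4.62 + 4.62 + 4.65 + 4.65 + 4.61 + 4.70 + 4.65 + 4.68 + 4.69 + 4.71 + 4.70 + 4.73 + 4.69 + 4.67 + 4.68 + 4.68) / 16 = 4.6706
Moving ranges: 0.00, 0.03, 0.00, 0.04, 0.09, 0.05, 0.03, 0.01, 0.02, 0.01, 0.03, 0.04, 0.02, 0.01, 0.00; M̄R̄ = 0.3800 / 15 = 0.0253
LCL = X̄ − 3·M̄R̄/d₂ = 4.6706 − 3 × 0.0253 / 1.128 = 4.6032

4.60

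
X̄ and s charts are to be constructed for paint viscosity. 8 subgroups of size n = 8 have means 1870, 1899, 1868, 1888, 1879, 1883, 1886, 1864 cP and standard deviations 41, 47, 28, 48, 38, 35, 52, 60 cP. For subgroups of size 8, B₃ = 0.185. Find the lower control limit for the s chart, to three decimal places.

8.071

s̄ = (41 + 47 + 28 + 48 + 38 + 35 + 52 + 60) / 8 = 43.6250
LCL_s = B₃·s̄ = 0.185 × 43.6250 = 8.0706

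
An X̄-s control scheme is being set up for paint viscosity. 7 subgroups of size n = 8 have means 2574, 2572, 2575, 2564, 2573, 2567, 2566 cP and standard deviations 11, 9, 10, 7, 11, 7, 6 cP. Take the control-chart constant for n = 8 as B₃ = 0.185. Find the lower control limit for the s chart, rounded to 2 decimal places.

s̄ = (11 + 9 + 10 + 7 + 11 + 7 + 6) / 7 = 8.7143
LCL_s = B₃·s̄ = 0.185 × 8.7143 = 1.6121

1.61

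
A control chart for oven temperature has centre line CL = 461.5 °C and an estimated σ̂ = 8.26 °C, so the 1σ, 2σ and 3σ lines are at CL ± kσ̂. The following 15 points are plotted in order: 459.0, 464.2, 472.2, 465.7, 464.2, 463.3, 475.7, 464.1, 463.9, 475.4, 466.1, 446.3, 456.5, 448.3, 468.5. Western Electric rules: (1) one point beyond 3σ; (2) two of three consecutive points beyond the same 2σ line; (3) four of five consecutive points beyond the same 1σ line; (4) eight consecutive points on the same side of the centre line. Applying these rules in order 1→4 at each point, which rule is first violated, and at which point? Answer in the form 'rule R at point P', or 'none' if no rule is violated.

rule 4 at point 9

Zone of each point (C = within 1σ̂, B = 1σ̂–2σ̂, A = 2σ̂–3σ̂, * = beyond 3σ̂; sign = side of CL): 1:-C, 2:+C, 3:+B, 4:+C, 5:+C, 6:+C, 7:+B, 8:+C, 9:+C, 10:+B, 11:+C, 12:-B, 13:-C, 14:-B, 15:+C
Rule 4 (eight consecutive points on the same side of the centre line) is satisfied at point 9.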